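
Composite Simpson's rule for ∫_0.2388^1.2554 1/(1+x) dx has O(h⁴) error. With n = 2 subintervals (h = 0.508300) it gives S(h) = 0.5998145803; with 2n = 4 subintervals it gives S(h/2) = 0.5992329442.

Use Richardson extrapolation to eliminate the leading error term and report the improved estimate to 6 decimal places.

With r = 4 the leading error scales as h^4, so the weight is 2^4 = 16.
16 × 0.5992329442 − 0.5998145803 = 8.9879125269
Denominator 16 − 1 = 15.
8.9879125269 ÷ 15 = 0.5991941685

0.599194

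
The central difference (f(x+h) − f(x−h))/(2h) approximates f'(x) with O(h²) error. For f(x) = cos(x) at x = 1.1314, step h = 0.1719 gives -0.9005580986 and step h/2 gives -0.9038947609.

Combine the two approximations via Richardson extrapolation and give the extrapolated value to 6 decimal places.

-0.905007

r = 2: numerator weight 4, denominator 3.
Numerator 4×A(h/2) − A(h) = 4×(-0.9038947609) − (-0.9005580986) = -2.7150209450
(4×(-0.9038947609) − (-0.9005580986))/(4 − 1) = -0.9050069817
Correction |R − A(h/2)| = 1.112e-03; gap |A(h/2) − A(h)| = 3.337e-03.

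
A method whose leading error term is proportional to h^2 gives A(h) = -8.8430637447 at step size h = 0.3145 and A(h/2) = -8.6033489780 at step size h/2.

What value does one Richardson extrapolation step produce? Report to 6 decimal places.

Leading term ∝ h^2; use weight 4 = 2^2.
4*(-8.6033489780) = -34.4133959120; (-34.4133959120) − (-8.8430637447) = -25.5703321673
Denominator 4 − 1 = 3.
Result: -8.5234440558

-8.523444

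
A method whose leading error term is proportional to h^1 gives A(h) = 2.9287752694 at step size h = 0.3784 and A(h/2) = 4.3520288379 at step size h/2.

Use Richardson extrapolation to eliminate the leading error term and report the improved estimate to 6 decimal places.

With r = 1 the leading error scales as h^1, so the weight is 2^1 = 2.
2 × 4.3520288379 = 8.7040576758; 8.7040576758 − 2.9287752694 = 5.7752824064
5.7752824064 ÷ 1 = 5.7752824064

5.775282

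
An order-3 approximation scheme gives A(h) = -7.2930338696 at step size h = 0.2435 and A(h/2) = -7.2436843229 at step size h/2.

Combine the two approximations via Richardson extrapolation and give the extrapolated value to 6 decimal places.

-7.236634

Order 3 gives 2^r = 8 and 2^r − 1 = 7.
Difference of the inputs: -7.2436843229 − (-7.2930338696) = 0.0493495467
Correction (A(h/2) − A(h))/(8 − 1) = 0.0493495467/7 = 0.0070499352
R = -7.2436843229 + 0.0070499352 = -7.2366343877
Shift from A(h/2): +0.0070499352.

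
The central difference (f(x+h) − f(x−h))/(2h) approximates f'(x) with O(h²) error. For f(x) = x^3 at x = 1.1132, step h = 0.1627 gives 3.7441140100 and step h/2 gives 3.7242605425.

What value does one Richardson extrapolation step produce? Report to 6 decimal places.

3.717643

r = 2, so 2^r = 4.
Top: 4(3.7242605425) − (3.7441140100) = 11.1529281600
Extrapolated: 11.1529281600 / 3 = 3.7176427200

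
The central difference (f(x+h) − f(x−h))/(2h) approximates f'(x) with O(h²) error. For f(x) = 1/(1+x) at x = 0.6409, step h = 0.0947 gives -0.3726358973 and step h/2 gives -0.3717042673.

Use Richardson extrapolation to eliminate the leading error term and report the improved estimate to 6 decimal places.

Leading term ∝ h^2; use weight 4 = 2^2.
4*(-0.3717042673) = -1.4868170692; (-1.4868170692) − (-0.3726358973) = -1.1141811719
Denominator 4 − 1 = 3.
(4*(-0.3717042673) − (-0.3726358973))/(4 − 1) = -0.3713937240

-0.371394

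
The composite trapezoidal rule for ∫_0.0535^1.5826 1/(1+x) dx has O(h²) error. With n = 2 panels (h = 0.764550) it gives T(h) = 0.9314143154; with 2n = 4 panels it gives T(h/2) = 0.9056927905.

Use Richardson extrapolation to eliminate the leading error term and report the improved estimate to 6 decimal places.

Method order is 2; weight 2^2 = 4.
Weighted: 3.6227711620 − 0.9314143154 = 2.6913568466
Denominator 4 − 1 = 3.
Extrapolated: 2.6913568466 / 3 = 0.8971189489

0.897119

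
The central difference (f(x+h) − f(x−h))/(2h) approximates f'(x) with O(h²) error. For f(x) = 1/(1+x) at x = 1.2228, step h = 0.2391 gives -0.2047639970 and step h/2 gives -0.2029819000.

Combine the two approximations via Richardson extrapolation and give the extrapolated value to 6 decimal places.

With r = 2 the leading error scales as h^2, so the weight is 2^2 = 4.
4×(-0.2029819000) = -0.8119276000; (-0.8119276000) − (-0.2047639970) = -0.6071636030
R = (-0.6071636030)/3 = -0.2023878677
Gap between inputs: 1.782e-03; correction applied: +0.0005940323.

-0.202388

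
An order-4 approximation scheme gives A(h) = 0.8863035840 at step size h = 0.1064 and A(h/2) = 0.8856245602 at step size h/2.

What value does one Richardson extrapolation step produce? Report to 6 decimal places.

Order 4 gives 2^r = 16 and 2^r − 1 = 15.
Weighted: 14.1699929632 − 0.8863035840 = 13.2836893792
R = 13.2836893792/15 = 0.8855792919
Correction |R − A(h/2)| = 4.527e-05; gap |A(h/2) − A(h)| = 6.790e-04.

0.885579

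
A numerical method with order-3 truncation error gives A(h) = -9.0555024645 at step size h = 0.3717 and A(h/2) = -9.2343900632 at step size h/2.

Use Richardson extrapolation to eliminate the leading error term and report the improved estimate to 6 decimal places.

-9.259945

r = 3, so 2^r = 8.
Difference of the inputs: -9.2343900632 − (-9.0555024645) = -0.1788875987
Divide by 2^3 − 1 = 7: (-0.1788875987)/7 = -0.0255553712
R = A(h/2) + (A(h/2) − A(h))/7 = -9.2343900632 − 0.0255553712 = -9.2599454344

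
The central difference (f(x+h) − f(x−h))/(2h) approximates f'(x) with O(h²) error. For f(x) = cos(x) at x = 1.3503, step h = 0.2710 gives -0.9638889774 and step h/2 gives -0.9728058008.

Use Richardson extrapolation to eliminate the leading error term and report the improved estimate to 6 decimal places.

Leading term ∝ h^2; use weight 4 = 2^2.
4 × (-0.9728058008) − (-0.9638889774) = -2.9273342258
Denominator 4 − 1 = 3.
R = (-2.9273342258)/3 = -0.9757780753
Correction |R − A(h/2)| = 2.972e-03; gap |A(h/2) − A(h)| = 8.917e-03.

-0.975778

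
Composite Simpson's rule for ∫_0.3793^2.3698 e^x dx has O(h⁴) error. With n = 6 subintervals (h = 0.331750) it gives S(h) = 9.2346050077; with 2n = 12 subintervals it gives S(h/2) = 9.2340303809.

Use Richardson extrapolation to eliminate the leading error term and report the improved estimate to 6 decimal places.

Error is O(h^4); halving h shrinks it by 2^4 = 16.
Numerator 16 × A(h/2) − A(h) = 16 × 9.2340303809 − 9.2346050077 = 138.5098810867
R = 138.5098810867/15 = 9.2339920724

9.233992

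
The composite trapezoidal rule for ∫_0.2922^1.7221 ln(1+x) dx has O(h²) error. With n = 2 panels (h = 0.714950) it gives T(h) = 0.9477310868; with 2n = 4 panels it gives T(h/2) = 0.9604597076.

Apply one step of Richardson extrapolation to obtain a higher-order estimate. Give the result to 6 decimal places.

0.964703

Error is O(h^2); halving h shrinks it by 2^2 = 4.
A(h/2) − A(h) = 0.9604597076 − 0.9477310868 = 0.0127286208
Correction (A(h/2) − A(h))/(4 − 1) = 0.0127286208/3 = 0.0042428736
R = 0.9604597076 + 0.0042428736 = 0.9647025812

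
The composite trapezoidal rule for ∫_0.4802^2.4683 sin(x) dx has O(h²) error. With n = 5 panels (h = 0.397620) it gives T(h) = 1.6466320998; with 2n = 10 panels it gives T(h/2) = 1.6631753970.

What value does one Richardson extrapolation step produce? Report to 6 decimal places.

1.668690

Leading term ∝ h^2; use weight 4 = 2^2.
4*1.6631753970 − 1.6466320998 = 5.0060694882
Divide by 2^2 − 1 = 3.
(4*1.6631753970 − 1.6466320998)/(4 − 1) = 1.6686898294
Shift from A(h/2): +0.0055144324.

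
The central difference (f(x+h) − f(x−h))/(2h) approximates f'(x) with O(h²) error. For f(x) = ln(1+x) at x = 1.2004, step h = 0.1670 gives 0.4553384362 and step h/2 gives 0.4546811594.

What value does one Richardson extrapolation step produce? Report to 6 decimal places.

With r = 2 the leading error scales as h^2, so the weight is 2^2 = 4.
Numerator 4*A(h/2) − A(h) = 4*0.4546811594 − 0.4553384362 = 1.3633862014
Divide by 2^2 − 1 = 3.
1.3633862014 ÷ 3 = 0.4544620671
Shift from A(h/2): −0.0002190923.

0.454462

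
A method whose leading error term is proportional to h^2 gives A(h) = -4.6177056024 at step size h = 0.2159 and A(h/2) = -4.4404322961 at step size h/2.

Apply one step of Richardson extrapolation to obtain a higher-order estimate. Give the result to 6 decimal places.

-4.381341

r = 2, so 2^r = 4.
Difference of the inputs: -4.4404322961 − (-4.6177056024) = 0.1772733063
Divide by 2^2 − 1 = 3: 0.1772733063/3 = 0.0590911021
R = -4.4404322961 + 0.0590911021 = -4.3813411940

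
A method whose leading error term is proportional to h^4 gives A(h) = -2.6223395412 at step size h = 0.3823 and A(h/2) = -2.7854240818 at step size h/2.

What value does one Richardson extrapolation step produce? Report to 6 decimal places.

-2.796296

Leading term ∝ h^4; use weight 16 = 2^4.
Weighted: (-44.5667853088) − (-2.6223395412) = -41.9444457676
Denominator 16 − 1 = 15.
So the Richardson estimate is -2.7962963845.
Gap between inputs: 1.631e-01; correction applied: −0.0108723027.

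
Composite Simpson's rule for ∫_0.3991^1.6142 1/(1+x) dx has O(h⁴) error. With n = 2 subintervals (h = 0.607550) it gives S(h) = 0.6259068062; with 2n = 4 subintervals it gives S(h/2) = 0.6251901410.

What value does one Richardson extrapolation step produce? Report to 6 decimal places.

Leading term ∝ h^4; use weight 16 = 2^4.
16·0.6251901410 = 10.0030422560; subtract 0.6259068062 → 9.3771354498
R = 9.3771354498/15 = 0.6251423633

0.625142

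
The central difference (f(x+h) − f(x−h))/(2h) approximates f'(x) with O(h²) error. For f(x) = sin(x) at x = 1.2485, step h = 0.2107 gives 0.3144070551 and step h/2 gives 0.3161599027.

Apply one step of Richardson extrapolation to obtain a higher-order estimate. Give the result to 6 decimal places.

0.316744

Method order is 2; weight 2^2 = 4.
Weighted: 1.2646396108 − 0.3144070551 = 0.9502325557
Denominator 4 − 1 = 3.
Result: 0.3167441852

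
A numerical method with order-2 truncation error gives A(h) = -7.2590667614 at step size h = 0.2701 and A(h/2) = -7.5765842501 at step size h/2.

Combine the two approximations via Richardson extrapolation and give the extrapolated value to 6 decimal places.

-7.682423

r = 2, so 2^r = 4.
Difference of the inputs: -7.5765842501 − (-7.2590667614) = -0.3175174887
Divide by 2^2 − 1 = 3: (-0.3175174887)/3 = -0.1058391629
R = A(h/2) + (A(h/2) − A(h))/3 = -7.5765842501 − 0.1058391629 = -7.6824234130
Correction |R − A(h/2)| = 1.058e-01; gap |A(h/2) − A(h)| = 3.175e-01.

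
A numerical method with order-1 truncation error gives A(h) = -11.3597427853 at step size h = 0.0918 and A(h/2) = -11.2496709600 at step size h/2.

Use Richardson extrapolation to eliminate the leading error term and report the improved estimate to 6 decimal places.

-11.139599

Order 1 gives 2^r = 2 and 2^r − 1 = 1.
2 × (-11.2496709600) = -22.4993419200; subtract (-11.3597427853) → -11.1395991347
Extrapolated: (-11.1395991347) / 1 = -11.1395991347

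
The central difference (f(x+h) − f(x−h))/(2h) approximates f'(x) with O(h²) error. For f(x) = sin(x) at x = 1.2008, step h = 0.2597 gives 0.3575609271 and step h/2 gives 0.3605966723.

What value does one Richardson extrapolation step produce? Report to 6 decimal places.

r = 2, so 2^r = 4.
4 × 0.3605966723 − 0.3575609271 = 1.0848257621
Divide by 2^2 − 1 = 3.
Result: 0.3616085874
Shift from A(h/2): +0.0010119151.

0.361609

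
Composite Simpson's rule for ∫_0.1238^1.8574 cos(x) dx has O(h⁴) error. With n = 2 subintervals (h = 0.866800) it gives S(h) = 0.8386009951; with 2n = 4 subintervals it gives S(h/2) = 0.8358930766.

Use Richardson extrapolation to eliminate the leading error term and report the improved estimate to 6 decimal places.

With r = 4 the leading error scales as h^4, so the weight is 2^4 = 16.
2^4×A(h/2) = 13.3742892256; minus A(h) gives 12.5356882305.
R = 12.5356882305/15 = 0.8357125487
Gap between inputs: 2.708e-03; correction applied: −0.0001805279.

0.835713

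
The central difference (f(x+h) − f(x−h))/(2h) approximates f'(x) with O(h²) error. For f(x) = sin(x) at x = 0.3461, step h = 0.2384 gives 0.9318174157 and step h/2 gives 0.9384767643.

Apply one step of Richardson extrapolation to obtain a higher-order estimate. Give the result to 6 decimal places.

0.940697

The method has order 2: 2^2 = 4.
4·0.9384767643 − 0.9318174157 = 2.8220896415
Denominator 4 − 1 = 3.
Extrapolated: 2.8220896415 / 3 = 0.9406965472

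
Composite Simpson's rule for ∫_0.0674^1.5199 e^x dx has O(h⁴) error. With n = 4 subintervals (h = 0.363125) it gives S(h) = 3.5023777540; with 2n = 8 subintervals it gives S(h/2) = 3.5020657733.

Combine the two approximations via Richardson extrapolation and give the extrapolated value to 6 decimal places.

r = 4: numerator weight 16, denominator 15.
Numerator 16*A(h/2) − A(h) = 16*3.5020657733 − 3.5023777540 = 52.5306746188
Extrapolated: 52.5306746188 / 15 = 3.5020449746
Correction |R − A(h/2)| = 2.080e-05; gap |A(h/2) − A(h)| = 3.120e-04.

3.502045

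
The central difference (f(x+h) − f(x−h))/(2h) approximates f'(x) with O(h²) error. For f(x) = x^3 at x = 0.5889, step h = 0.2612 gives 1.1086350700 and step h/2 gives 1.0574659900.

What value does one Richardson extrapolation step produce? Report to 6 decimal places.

1.040410

With r = 2 the leading error scales as h^2, so the weight is 2^2 = 4.
4·1.0574659900 = 4.2298639600; subtract 1.1086350700 → 3.1212288900
Denominator 4 − 1 = 3.
Extrapolated: 3.1212288900 / 3 = 1.0404096300
Shift from A(h/2): −0.0170563600.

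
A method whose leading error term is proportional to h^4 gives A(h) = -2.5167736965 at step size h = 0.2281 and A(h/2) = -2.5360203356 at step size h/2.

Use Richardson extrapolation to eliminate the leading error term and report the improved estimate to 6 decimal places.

-2.537303

With r = 4 the leading error scales as h^4, so the weight is 2^4 = 16.
Weighted: (-40.5763253696) − (-2.5167736965) = -38.0595516731
Denominator 16 − 1 = 15.
So the Richardson estimate is -2.5373034449.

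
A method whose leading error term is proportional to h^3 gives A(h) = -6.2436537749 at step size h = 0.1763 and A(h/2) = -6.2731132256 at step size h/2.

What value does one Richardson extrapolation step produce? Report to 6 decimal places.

-6.277322

r = 3, so 2^r = 8.
Weighted: (-50.1849058048) − (-6.2436537749) = -43.9412520299
Divide by 2^3 − 1 = 7.
So the Richardson estimate is -6.2773217186.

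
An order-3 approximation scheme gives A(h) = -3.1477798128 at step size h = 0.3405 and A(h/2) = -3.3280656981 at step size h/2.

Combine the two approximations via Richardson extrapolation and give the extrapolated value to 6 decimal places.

-3.353821

r = 3: numerator weight 8, denominator 7.
8×(-3.3280656981) = -26.6245255848; (-26.6245255848) − (-3.1477798128) = -23.4767457720
(8×(-3.3280656981) − (-3.1477798128))/(8 − 1) = -3.3538208246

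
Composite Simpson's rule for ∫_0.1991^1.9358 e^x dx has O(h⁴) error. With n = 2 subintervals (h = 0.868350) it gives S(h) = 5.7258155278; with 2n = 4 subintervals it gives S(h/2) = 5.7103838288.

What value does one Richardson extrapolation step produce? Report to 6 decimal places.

5.709355

r = 4: numerator weight 16, denominator 15.
Top: 16(5.7103838288) − (5.7258155278) = 85.6403257330
(16 × 5.7103838288 − 5.7258155278)/(16 − 1) = 5.7093550489
Gap between inputs: 1.543e-02; correction applied: −0.0010287799.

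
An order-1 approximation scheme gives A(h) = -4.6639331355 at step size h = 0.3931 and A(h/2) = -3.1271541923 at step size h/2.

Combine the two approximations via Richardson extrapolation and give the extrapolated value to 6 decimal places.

r = 1, so 2^r = 2.
Numerator 2×A(h/2) − A(h) = 2×(-3.1271541923) − (-4.6639331355) = -1.5903752491
Denominator 2 − 1 = 1.
So the Richardson estimate is -1.5903752491.
Correction |R − A(h/2)| = 1.537e+00; gap |A(h/2) − A(h)| = 1.537e+00.

-1.590375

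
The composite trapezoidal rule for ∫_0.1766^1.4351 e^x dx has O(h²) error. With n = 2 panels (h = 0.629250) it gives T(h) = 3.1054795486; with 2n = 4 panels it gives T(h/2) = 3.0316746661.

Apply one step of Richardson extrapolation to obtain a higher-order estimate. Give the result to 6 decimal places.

r = 2, so 2^r = 4.
2^2*A(h/2) = 12.1266986644; minus A(h) gives 9.0212191158.
Divide by 2^2 − 1 = 3.
So the Richardson estimate is 3.0070730386.

3.007073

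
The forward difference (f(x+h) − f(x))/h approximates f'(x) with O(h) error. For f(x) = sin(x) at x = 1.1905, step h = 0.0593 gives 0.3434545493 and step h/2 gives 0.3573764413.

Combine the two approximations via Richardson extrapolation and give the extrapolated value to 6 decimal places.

0.371298

With r = 1 the leading error scales as h^1, so the weight is 2^1 = 2.
Weighted: 0.7147528826 − 0.3434545493 = 0.3712983333
(2 × 0.3573764413 − 0.3434545493)/(2 − 1) = 0.3712983333
Gap between inputs: 1.392e-02; correction applied: +0.0139218920.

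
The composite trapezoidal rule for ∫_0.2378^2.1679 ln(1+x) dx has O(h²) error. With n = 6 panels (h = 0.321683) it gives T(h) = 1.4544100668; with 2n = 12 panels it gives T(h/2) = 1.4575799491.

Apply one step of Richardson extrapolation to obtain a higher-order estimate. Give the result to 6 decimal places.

Error is O(h^2); halving h shrinks it by 2^2 = 4.
A(h/2) − A(h) = 1.4575799491 − 1.4544100668 = 0.0031698823
Correction (A(h/2) − A(h))/(4 − 1) = 0.0031698823/3 = 0.0010566274
R = A(h/2) + (A(h/2) − A(h))/3 = 1.4575799491 + 0.0010566274 = 1.4586365765
Gap between inputs: 3.170e-03; correction applied: +0.0010566274.

1.458637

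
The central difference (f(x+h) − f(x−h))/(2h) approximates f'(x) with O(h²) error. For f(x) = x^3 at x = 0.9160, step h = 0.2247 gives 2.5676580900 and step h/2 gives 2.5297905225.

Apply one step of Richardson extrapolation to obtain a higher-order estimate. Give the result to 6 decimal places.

2.517168

With r = 2 the leading error scales as h^2, so the weight is 2^2 = 4.
2^2×A(h/2) = 10.1191620900; minus A(h) gives 7.5515040000.
(4×2.5297905225 − 2.5676580900)/(4 − 1) = 2.5171680000
Correction |R − A(h/2)| = 1.262e-02; gap |A(h/2) − A(h)| = 3.787e-02.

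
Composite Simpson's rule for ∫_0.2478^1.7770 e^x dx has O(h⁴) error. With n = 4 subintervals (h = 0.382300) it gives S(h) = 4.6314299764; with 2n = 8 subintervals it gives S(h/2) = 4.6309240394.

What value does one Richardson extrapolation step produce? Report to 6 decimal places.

4.630890

Method order is 4; weight 2^4 = 16.
16·4.6309240394 = 74.0947846304; 74.0947846304 − 4.6314299764 = 69.4633546540
R = 69.4633546540/15 = 4.6308903103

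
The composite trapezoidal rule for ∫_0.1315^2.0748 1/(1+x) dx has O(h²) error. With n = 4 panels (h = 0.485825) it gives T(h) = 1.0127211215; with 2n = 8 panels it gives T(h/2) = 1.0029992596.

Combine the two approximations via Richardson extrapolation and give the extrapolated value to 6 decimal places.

The method has order 2: 2^2 = 4.
Top: 4(1.0029992596) − (1.0127211215) = 2.9992759169
2.9992759169 ÷ 3 = 0.9997586390

0.999759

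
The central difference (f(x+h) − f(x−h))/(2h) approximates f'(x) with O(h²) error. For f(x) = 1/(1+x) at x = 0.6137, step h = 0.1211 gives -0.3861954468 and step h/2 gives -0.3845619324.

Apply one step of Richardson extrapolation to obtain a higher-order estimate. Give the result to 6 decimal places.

Error is O(h^2); halving h shrinks it by 2^2 = 4.
2^2 × A(h/2) = -1.5382477296; minus A(h) gives -1.1520522828.
Extrapolated: (-1.1520522828) / 3 = -0.3840174276
Shift from A(h/2): +0.0005445048.

-0.384017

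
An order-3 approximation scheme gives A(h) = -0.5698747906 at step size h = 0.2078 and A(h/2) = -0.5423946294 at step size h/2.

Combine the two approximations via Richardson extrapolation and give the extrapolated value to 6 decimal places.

-0.538469

Error is O(h^3); halving h shrinks it by 2^3 = 8.
Weighted: (-4.3391570352) − (-0.5698747906) = -3.7692822446
Divide by 2^3 − 1 = 7.
(8×(-0.5423946294) − (-0.5698747906))/(8 − 1) = -0.5384688921
Gap between inputs: 2.748e-02; correction applied: +0.0039257373.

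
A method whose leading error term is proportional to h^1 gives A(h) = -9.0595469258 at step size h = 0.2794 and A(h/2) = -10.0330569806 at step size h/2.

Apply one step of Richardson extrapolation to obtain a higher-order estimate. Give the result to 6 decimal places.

-11.006567

r = 1: numerator weight 2, denominator 1.
2^1·A(h/2) = -20.0661139612; minus A(h) gives -11.0065670354.
Divide by 2^1 − 1 = 1.
So the Richardson estimate is -11.0065670354.
Shift from A(h/2): −0.9735100548.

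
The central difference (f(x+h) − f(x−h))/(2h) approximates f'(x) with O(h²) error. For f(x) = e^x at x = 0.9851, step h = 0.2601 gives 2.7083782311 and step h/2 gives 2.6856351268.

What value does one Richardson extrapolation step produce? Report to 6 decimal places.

Leading term ∝ h^2; use weight 4 = 2^2.
Difference of the inputs: 2.6856351268 − 2.7083782311 = -0.0227431043
Divide by 2^2 − 1 = 3: (-0.0227431043)/3 = -0.0075810348
R = A(h/2) + (A(h/2) − A(h))/3 = 2.6856351268 − 0.0075810348 = 2.6780540920

2.678054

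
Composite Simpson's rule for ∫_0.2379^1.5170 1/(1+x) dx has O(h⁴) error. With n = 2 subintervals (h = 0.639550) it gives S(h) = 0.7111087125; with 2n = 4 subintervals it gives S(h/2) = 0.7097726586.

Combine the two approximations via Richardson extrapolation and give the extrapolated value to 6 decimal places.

Method order is 4; weight 2^4 = 16.
Numerator 16×A(h/2) − A(h) = 16×0.7097726586 − 0.7111087125 = 10.6452538251
R = 10.6452538251/15 = 0.7096835883
Shift from A(h/2): −0.0000890703.

0.709684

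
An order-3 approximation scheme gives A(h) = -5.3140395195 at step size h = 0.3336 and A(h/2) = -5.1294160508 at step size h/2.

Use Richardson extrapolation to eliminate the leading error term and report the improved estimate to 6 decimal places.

-5.103041

Leading term ∝ h^3; use weight 8 = 2^3.
Weighted: (-41.0353284064) − (-5.3140395195) = -35.7212888869
Divide by 2^3 − 1 = 7.
(8 × (-5.1294160508) − (-5.3140395195))/(8 − 1) = -5.1030412696
Correction |R − A(h/2)| = 2.637e-02; gap |A(h/2) − A(h)| = 1.846e-01.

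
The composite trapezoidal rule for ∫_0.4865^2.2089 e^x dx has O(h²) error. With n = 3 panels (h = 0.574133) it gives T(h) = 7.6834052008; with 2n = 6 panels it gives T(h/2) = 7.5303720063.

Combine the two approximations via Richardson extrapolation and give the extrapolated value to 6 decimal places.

The method has order 2: 2^2 = 4.
2^2*A(h/2) = 30.1214880252; minus A(h) gives 22.4380828244.
R = 22.4380828244/3 = 7.4793609415
Gap between inputs: 1.530e-01; correction applied: −0.0510110648.

7.479361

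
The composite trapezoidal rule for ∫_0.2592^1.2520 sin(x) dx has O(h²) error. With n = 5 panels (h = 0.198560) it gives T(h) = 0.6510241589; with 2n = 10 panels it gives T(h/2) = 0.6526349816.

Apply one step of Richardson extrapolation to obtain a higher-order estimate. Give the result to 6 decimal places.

0.653172

Method order is 2; weight 2^2 = 4.
4·0.6526349816 = 2.6105399264; 2.6105399264 − 0.6510241589 = 1.9595157675
R = 1.9595157675/3 = 0.6531719225
Shift from A(h/2): +0.0005369409.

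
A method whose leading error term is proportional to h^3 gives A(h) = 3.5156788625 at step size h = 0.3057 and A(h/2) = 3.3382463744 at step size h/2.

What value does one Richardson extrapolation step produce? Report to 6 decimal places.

Order 3 gives 2^r = 8 and 2^r − 1 = 7.
8×3.3382463744 − 3.5156788625 = 23.1902921327
Divide by 2^3 − 1 = 7.
(8×3.3382463744 − 3.5156788625)/(8 − 1) = 3.3128988761
Gap between inputs: 1.774e-01; correction applied: −0.0253474983.

3.312899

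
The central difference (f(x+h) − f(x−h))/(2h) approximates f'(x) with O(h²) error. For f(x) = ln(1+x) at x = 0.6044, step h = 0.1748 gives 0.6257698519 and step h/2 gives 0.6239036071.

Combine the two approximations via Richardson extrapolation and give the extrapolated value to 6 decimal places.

r = 2: numerator weight 4, denominator 3.
4·0.6239036071 − 0.6257698519 = 1.8698445765
Denominator 4 − 1 = 3.
1.8698445765 ÷ 3 = 0.6232815255

0.623282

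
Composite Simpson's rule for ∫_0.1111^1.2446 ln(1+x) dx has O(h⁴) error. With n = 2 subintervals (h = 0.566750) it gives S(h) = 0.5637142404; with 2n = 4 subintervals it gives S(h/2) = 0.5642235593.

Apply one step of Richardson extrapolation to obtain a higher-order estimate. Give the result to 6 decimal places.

r = 4: numerator weight 16, denominator 15.
Top: 16(0.5642235593) − (0.5637142404) = 8.4638627084
Extrapolated: 8.4638627084 / 15 = 0.5642575139

0.564258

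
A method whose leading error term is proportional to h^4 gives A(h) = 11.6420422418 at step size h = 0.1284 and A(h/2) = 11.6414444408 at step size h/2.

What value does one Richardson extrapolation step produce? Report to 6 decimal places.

Method order is 4; weight 2^4 = 16.
16·11.6414444408 − 11.6420422418 = 174.6210688110
(16·11.6414444408 − 11.6420422418)/(16 − 1) = 11.6414045874

11.641405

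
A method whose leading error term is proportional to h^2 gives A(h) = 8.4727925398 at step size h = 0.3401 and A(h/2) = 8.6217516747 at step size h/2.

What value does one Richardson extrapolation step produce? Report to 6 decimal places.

r = 2: numerator weight 4, denominator 3.
Numerator 4×A(h/2) − A(h) = 4×8.6217516747 − 8.4727925398 = 26.0142141590
Denominator 4 − 1 = 3.
Extrapolated: 26.0142141590 / 3 = 8.6714047197

8.671405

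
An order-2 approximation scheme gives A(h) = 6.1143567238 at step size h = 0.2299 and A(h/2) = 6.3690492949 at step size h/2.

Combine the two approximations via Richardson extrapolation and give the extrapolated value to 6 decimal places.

6.453947

r = 2: numerator weight 4, denominator 3.
4×6.3690492949 = 25.4761971796; subtract 6.1143567238 → 19.3618404558
Extrapolated: 19.3618404558 / 3 = 6.4539468186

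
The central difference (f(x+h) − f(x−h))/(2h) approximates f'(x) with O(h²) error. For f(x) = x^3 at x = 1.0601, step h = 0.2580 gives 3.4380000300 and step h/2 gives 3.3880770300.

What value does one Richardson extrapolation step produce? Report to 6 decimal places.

3.371436

The method has order 2: 2^2 = 4.
Weighted: 13.5523081200 − 3.4380000300 = 10.1143080900
(4 × 3.3880770300 − 3.4380000300)/(4 − 1) = 3.3714360300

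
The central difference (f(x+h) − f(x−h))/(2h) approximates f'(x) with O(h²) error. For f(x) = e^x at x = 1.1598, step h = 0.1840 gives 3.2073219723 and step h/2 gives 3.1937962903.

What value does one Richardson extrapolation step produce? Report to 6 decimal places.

3.189288

Error is O(h^2); halving h shrinks it by 2^2 = 4.
A(h/2) − A(h) = 3.1937962903 − 3.2073219723 = -0.0135256820
Divide by 2^2 − 1 = 3: (-0.0135256820)/3 = -0.0045085607
R = A(h/2) + (A(h/2) − A(h))/3 = 3.1937962903 − 0.0045085607 = 3.1892877296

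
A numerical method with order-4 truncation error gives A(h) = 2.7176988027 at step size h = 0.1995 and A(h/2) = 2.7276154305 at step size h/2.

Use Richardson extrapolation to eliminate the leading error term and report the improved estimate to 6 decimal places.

2.728277

Method order is 4; weight 2^4 = 16.
16·2.7276154305 − 2.7176988027 = 40.9241480853
R = 40.9241480853/15 = 2.7282765390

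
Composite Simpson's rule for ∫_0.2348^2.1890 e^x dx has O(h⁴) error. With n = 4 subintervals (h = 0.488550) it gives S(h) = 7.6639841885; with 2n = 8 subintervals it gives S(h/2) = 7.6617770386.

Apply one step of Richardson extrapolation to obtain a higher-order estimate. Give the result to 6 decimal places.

7.661630

Error is O(h^4); halving h shrinks it by 2^4 = 16.
16×7.6617770386 = 122.5884326176; subtract 7.6639841885 → 114.9244484291
R = 114.9244484291/15 = 7.6616298953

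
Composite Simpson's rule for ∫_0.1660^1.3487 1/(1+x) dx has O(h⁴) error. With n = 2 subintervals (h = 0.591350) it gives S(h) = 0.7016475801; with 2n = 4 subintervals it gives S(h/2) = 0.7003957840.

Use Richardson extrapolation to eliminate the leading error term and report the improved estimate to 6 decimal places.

Error is O(h^4); halving h shrinks it by 2^4 = 16.
Numerator 16·A(h/2) − A(h) = 16·0.7003957840 − 0.7016475801 = 10.5046849639
10.5046849639 ÷ 15 = 0.7003123309

0.700312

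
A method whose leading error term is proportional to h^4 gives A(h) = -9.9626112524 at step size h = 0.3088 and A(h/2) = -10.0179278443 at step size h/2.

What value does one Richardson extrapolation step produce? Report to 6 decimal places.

Order 4 gives 2^r = 16 and 2^r − 1 = 15.
2^4*A(h/2) = -160.2868455088; minus A(h) gives -150.3242342564.
Divide by 2^4 − 1 = 15.
R = (-150.3242342564)/15 = -10.0216156171

-10.021616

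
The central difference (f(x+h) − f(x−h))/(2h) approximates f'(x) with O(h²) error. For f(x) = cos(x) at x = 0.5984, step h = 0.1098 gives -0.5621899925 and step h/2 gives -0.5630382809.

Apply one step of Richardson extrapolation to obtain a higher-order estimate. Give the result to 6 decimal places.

Error is O(h^2); halving h shrinks it by 2^2 = 4.
Numerator 4*A(h/2) − A(h) = 4*(-0.5630382809) − (-0.5621899925) = -1.6899631311
Divide by 2^2 − 1 = 3.
R = (-1.6899631311)/3 = -0.5633210437
Correction |R − A(h/2)| = 2.828e-04; gap |A(h/2) − A(h)| = 8.483e-04.

-0.563321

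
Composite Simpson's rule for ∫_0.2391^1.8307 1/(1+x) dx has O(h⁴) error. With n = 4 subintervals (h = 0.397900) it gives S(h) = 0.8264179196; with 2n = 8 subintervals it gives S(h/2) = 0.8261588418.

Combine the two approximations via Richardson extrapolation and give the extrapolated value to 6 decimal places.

0.826142

With r = 4 the leading error scales as h^4, so the weight is 2^4 = 16.
Weighted: 13.2185414688 − 0.8264179196 = 12.3921235492
Denominator 16 − 1 = 15.
Result: 0.8261415699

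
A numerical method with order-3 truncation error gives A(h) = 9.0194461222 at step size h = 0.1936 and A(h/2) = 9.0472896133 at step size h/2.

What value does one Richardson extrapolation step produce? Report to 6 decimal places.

9.051267

The method has order 3: 2^3 = 8.
8·9.0472896133 − 9.0194461222 = 63.3588707842
Divide by 2^3 − 1 = 7.
So the Richardson estimate is 9.0512672549.
Correction |R − A(h/2)| = 3.978e-03; gap |A(h/2) − A(h)| = 2.784e-02.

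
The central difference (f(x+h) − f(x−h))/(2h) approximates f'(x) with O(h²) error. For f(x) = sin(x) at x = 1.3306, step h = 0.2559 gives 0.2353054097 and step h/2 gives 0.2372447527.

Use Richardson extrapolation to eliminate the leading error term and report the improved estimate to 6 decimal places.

0.237891

With r = 2 the leading error scales as h^2, so the weight is 2^2 = 4.
4×0.2372447527 = 0.9489790108; subtract 0.2353054097 → 0.7136736011
Extrapolated: 0.7136736011 / 3 = 0.2378912004
Shift from A(h/2): +0.0006464477.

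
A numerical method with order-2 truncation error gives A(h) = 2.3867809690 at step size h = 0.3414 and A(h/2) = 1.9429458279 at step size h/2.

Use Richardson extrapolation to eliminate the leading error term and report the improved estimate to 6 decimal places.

1.795001

r = 2: numerator weight 4, denominator 3.
Difference of the inputs: 1.9429458279 − 2.3867809690 = -0.4438351411
Correction (A(h/2) − A(h))/(4 − 1) = (-0.4438351411)/3 = -0.1479450470
R = A(h/2) + (A(h/2) − A(h))/3 = 1.9429458279 − 0.1479450470 = 1.7950007809
Gap between inputs: 4.438e-01; correction applied: −0.1479450470.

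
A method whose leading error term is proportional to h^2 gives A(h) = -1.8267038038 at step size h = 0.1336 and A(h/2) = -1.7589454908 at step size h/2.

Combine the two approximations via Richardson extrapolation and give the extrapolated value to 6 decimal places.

r = 2, so 2^r = 4.
Weighted: (-7.0357819632) − (-1.8267038038) = -5.2090781594
(4*(-1.7589454908) − (-1.8267038038))/(4 − 1) = -1.7363593865

-1.736359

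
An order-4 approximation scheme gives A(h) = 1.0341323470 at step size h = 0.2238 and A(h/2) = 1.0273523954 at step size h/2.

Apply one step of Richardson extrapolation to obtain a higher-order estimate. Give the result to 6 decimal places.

Leading term ∝ h^4; use weight 16 = 2^4.
16 × 1.0273523954 − 1.0341323470 = 15.4035059794
R = 15.4035059794/15 = 1.0269003986

1.026900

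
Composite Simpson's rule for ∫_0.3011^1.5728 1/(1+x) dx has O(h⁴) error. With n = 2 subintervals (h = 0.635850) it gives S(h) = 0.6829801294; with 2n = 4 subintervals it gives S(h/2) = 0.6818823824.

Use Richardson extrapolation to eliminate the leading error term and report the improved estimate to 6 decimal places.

The method has order 4: 2^4 = 16.
16*0.6818823824 = 10.9101181184; 10.9101181184 − 0.6829801294 = 10.2271379890
Divide by 2^4 − 1 = 15.
Result: 0.6818091993

0.681809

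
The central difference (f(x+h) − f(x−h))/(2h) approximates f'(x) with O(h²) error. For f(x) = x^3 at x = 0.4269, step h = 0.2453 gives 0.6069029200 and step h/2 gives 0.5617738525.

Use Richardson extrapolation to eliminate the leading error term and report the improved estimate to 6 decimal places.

Method order is 2; weight 2^2 = 4.
4×0.5617738525 = 2.2470954100; 2.2470954100 − 0.6069029200 = 1.6401924900
(4×0.5617738525 − 0.6069029200)/(4 − 1) = 0.5467308300
Shift from A(h/2): −0.0150430225.

0.546731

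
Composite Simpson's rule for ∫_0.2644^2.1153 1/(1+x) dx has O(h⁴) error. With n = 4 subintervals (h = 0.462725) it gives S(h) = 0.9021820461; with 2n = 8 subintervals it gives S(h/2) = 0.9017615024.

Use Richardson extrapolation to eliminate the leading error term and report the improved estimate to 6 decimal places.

0.901733

Method order is 4; weight 2^4 = 16.
Weighted: 14.4281840384 − 0.9021820461 = 13.5260019923
Denominator 16 − 1 = 15.
Extrapolated: 13.5260019923 / 15 = 0.9017334662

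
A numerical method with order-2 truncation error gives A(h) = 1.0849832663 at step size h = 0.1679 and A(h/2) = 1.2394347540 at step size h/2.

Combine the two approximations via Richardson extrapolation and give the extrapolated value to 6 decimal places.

1.290919

With r = 2 the leading error scales as h^2, so the weight is 2^2 = 4.
4 × 1.2394347540 = 4.9577390160; 4.9577390160 − 1.0849832663 = 3.8727557497
3.8727557497 ÷ 3 = 1.2909185832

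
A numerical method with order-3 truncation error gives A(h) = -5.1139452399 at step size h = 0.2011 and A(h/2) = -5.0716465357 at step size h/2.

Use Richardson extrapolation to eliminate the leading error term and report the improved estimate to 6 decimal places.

-5.065604

Method order is 3; weight 2^3 = 8.
Top: 8(-5.0716465357) − (-5.1139452399) = -35.4592270457
(-35.4592270457) ÷ 7 = -5.0656038637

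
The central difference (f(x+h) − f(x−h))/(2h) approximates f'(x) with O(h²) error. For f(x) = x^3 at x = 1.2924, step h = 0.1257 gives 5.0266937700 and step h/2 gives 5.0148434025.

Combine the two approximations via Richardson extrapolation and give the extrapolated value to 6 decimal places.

With r = 2 the leading error scales as h^2, so the weight is 2^2 = 4.
Weighted: 20.0593736100 − 5.0266937700 = 15.0326798400
(4×5.0148434025 − 5.0266937700)/(4 − 1) = 5.0108932800

5.010893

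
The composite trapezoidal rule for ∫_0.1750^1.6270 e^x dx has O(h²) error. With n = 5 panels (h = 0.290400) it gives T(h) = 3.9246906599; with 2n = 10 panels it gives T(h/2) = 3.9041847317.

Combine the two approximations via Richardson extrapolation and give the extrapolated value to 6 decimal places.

3.897349

r = 2, so 2^r = 4.
4·3.9041847317 − 3.9246906599 = 11.6920482669
Divide by 2^2 − 1 = 3.
(4·3.9041847317 − 3.9246906599)/(4 − 1) = 3.8973494223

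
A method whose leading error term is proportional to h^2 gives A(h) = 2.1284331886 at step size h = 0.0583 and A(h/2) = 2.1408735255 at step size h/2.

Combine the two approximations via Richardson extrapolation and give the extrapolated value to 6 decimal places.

Order 2 gives 2^r = 4 and 2^r − 1 = 3.
A(h/2) − A(h) = 2.1408735255 − 2.1284331886 = 0.0124403369
Correction (A(h/2) − A(h))/(4 − 1) = 0.0124403369/3 = 0.0041467790
R = 2.1408735255 + 0.0041467790 = 2.1450203045

2.145020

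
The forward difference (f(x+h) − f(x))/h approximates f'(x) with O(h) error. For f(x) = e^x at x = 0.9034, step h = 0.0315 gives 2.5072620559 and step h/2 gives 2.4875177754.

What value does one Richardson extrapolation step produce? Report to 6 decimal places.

r = 1: numerator weight 2, denominator 1.
Numerator 2·A(h/2) − A(h) = 2·2.4875177754 − 2.5072620559 = 2.4677734949
Denominator 2 − 1 = 1.
(2·2.4875177754 − 2.5072620559)/(2 − 1) = 2.4677734949

2.467773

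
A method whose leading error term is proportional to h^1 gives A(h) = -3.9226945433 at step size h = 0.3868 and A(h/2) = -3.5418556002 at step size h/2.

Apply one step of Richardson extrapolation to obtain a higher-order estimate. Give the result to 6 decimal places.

-3.161017

Leading term ∝ h^1; use weight 2 = 2^1.
Top: 2(-3.5418556002) − (-3.9226945433) = -3.1610166571
Divide by 2^1 − 1 = 1.
(-3.1610166571) ÷ 1 = -3.1610166571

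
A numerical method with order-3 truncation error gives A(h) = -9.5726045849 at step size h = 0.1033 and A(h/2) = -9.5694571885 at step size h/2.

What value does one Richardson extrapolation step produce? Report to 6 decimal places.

-9.569008

With r = 3 the leading error scales as h^3, so the weight is 2^3 = 8.
Top: 8(-9.5694571885) − (-9.5726045849) = -66.9830529231
Divide by 2^3 − 1 = 7.
Result: -9.5690075604
Shift from A(h/2): +0.0004496281.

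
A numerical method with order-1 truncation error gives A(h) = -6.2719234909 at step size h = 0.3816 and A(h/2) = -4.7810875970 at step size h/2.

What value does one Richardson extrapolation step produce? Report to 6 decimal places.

-3.290252

Error is O(h^1); halving h shrinks it by 2^1 = 2.
2×(-4.7810875970) − (-6.2719234909) = -3.2902517031
Denominator 2 − 1 = 1.
(-3.2902517031) ÷ 1 = -3.2902517031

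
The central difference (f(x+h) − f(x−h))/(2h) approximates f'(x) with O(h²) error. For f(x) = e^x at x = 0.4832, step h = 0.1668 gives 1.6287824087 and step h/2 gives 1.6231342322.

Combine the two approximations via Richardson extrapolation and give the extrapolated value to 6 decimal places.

The method has order 2: 2^2 = 4.
Top: 4(1.6231342322) − (1.6287824087) = 4.8637545201
Extrapolated: 4.8637545201 / 3 = 1.6212515067

1.621252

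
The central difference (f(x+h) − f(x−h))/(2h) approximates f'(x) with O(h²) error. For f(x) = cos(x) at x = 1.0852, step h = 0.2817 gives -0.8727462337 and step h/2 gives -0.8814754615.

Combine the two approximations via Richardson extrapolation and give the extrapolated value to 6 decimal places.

-0.884385

r = 2, so 2^r = 4.
4 × (-0.8814754615) = -3.5259018460; subtract (-0.8727462337) → -2.6531556123
(4 × (-0.8814754615) − (-0.8727462337))/(4 − 1) = -0.8843852041
Gap between inputs: 8.729e-03; correction applied: −0.0029097426.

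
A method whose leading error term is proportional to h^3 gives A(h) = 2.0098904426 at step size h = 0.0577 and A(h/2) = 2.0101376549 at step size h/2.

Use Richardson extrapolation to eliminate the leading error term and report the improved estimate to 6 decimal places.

2.010173

r = 3, so 2^r = 8.
A(h/2) − A(h) = 2.0101376549 − 2.0098904426 = 0.0002472123
Divide by 2^3 − 1 = 7: 0.0002472123/7 = 0.0000353160
R = A(h/2) + (A(h/2) − A(h))/7 = 2.0101376549 + 0.0000353160 = 2.0101729709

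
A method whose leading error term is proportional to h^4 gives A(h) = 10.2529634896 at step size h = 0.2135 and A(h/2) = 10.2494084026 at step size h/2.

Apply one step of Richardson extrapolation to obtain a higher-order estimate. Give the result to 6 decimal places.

Order 4 gives 2^r = 16 and 2^r − 1 = 15.
16*10.2494084026 = 163.9905344416; subtract 10.2529634896 → 153.7375709520
Divide by 2^4 − 1 = 15.
So the Richardson estimate is 10.2491713968.

10.249171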